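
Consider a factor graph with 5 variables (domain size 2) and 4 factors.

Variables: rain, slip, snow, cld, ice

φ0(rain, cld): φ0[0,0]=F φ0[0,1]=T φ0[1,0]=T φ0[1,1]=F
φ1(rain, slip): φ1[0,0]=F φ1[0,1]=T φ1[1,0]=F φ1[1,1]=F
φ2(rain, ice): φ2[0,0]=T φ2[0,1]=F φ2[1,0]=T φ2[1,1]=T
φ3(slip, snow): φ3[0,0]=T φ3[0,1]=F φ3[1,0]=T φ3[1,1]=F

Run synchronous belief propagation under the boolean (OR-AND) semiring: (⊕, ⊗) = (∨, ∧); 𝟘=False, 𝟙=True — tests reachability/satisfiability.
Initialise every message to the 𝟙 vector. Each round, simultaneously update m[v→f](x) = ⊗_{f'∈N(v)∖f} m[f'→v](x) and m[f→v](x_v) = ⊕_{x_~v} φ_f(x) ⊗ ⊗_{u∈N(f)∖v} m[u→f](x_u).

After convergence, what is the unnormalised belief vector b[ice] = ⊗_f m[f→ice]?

init: all messages = 𝟙 over 2 values
r1 m[φ0→rain] = [T, T]
r1 m[φ0→cld] = [T, T]
r1 m[φ1→rain] = [T, F]
r1 m[φ1→slip] = [F, T]
r1 m[φ2→rain] = [T, T]
r1 m[φ2→ice] = [T, T]
r1 m[φ3→slip] = [T, T]
r1 m[φ3→snow] = [T, F]
r1 m[rain→φ0] = [T, T]
r1 m[rain→φ1] = [T, T]
r1 m[rain→φ2] = [T, T]
r1 m[slip→φ1] = [T, T]
r1 m[slip→φ3] = [T, T]
r1 m[snow→φ3] = [T, T]
r1 m[cld→φ0] = [T, T]
r1 m[ice→φ2] = [T, T]
r2 m[φ0→rain] = [T, T]
r2 m[φ0→cld] = [T, T]
r2 m[φ1→rain] = [T, F]
r2 m[φ1→slip] = [F, T]
r2 m[φ2→rain] = [T, T]
r2 m[φ2→ice] = [T, T]
r2 m[φ3→slip] = [T, T]
r2 m[φ3→snow] = [T, F]
r2 m[rain→φ0] = [T, F]
r2 m[rain→φ1] = [T, T]
r2 m[rain→φ2] = [T, F]
r2 m[slip→φ1] = [T, T]
r2 m[slip→φ3] = [F, T]
r2 m[snow→φ3] = [T, T]
r2 m[cld→φ0] = [T, T]
r2 m[ice→φ2] = [T, T]
r3 m[φ0→rain] = [T, T]
r3 m[φ0→cld] = [F, T]
r3 m[φ1→rain] = [T, F]
r3 m[φ1→slip] = [F, T]
r3 m[φ2→rain] = [T, T]
r3 m[φ2→ice] = [T, F]
r3 m[φ3→slip] = [T, T]
r3 m[φ3→snow] = [T, F]
r3 m[rain→φ0] = [T, F]
r3 m[rain→φ1] = [T, T]
r3 m[rain→φ2] = [T, F]
r3 m[slip→φ1] = [T, T]
r3 m[slip→φ3] = [F, T]
r3 m[snow→φ3] = [T, T]
r3 m[cld→φ0] = [T, T]
r3 m[ice→φ2] = [T, T]
r4 m[φ0→rain] = [T, T]
r4 m[φ0→cld] = [F, T]
r4 m[φ1→rain] = [T, F]
r4 m[φ1→slip] = [F, T]
r4 m[φ2→rain] = [T, T]
r4 m[φ2→ice] = [T, F]
r4 m[φ3→slip] = [T, T]
r4 m[φ3→snow] = [T, F]
r4 m[rain→φ0] = [T, F]
r4 m[rain→φ1] = [T, T]
r4 m[rain→φ2] = [T, F]
r4 m[slip→φ1] = [T, T]
r4 m[slip→φ3] = [F, T]
r4 m[snow→φ3] = [T, T]
r4 m[cld→φ0] = [T, T]
r4 m[ice→φ2] = [T, T]
fixed point reached at round 4
b[ice] = ⊗ incoming = [T, F]

b[ice] = [T, F]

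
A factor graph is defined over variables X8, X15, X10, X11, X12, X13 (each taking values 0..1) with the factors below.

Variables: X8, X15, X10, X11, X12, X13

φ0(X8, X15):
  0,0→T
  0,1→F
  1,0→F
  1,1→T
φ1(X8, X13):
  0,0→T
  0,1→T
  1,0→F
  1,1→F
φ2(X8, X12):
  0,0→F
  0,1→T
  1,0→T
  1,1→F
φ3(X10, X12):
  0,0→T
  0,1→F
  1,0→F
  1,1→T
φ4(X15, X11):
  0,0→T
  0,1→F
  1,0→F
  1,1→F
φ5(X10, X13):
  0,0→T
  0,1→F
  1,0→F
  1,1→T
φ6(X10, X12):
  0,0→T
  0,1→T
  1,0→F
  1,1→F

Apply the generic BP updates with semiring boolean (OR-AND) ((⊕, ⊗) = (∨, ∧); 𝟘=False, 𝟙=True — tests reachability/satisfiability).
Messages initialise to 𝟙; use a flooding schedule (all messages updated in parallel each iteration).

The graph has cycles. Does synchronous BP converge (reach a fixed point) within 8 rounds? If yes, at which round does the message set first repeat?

NOT CONVERGED within 8 rounds

init: all messages = 𝟙 over 2 values
r1 m[φ0→X8] = [T, T]
r1 m[φ0→X15] = [T, T]
r1 m[φ1→X8] = [T, F]
r1 m[φ1→X13] = [T, T]
r1 m[φ2→X8] = [T, T]
r1 m[φ2→X12] = [T, T]
r1 m[φ3→X10] = [T, T]
r1 m[φ3→X12] = [T, T]
r1 m[φ4→X15] = [T, F]
r1 m[φ4→X11] = [T, F]
r1 m[φ5→X10] = [T, T]
r1 m[φ5→X13] = [T, T]
r1 m[φ6→X10] = [T, F]
r1 m[φ6→X12] = [T, T]
r1 m[X8→φ0] = [T, T]
r1 m[X8→φ1] = [T, T]
r1 m[X8→φ2] = [T, T]
r1 m[X15→φ0] = [T, T]
r1 m[X15→φ4] = [T, T]
r1 m[X10→φ3] = [T, T]
r1 m[X10→φ5] = [T, T]
r1 m[X10→φ6] = [T, T]
r1 m[X11→φ4] = [T, T]
r1 m[X12→φ2] = [T, T]
r1 m[X12→φ3] = [T, T]
r1 m[X12→φ6] = [T, T]
r1 m[X13→φ1] = [T, T]
r1 m[X13→φ5] = [T, T]
r2 m[φ0→X8] = [T, T]
r2 m[φ0→X15] = [T, T]
r2 m[φ1→X8] = [T, F]
r2 m[φ1→X13] = [T, T]
r2 m[φ2→X8] = [T, T]
r2 m[φ2→X12] = [T, T]
r2 m[φ3→X10] = [T, T]
r2 m[φ3→X12] = [T, T]
r2 m[φ4→X15] = [T, F]
r2 m[φ4→X11] = [T, F]
r2 m[φ5→X10] = [T, T]
r2 m[φ5→X13] = [T, T]
r2 m[φ6→X10] = [T, F]
r2 m[φ6→X12] = [T, T]
r2 m[X8→φ0] = [T, F]
r2 m[X8→φ1] = [T, T]
r2 m[X8→φ2] = [T, F]
r2 m[X15→φ0] = [T, F]
r2 m[X15→φ4] = [T, T]
r2 m[X10→φ3] = [T, F]
r2 m[X10→φ5] = [T, F]
r2 m[X10→φ6] = [T, T]
r2 m[X11→φ4] = [T, T]
r2 m[X12→φ2] = [T, T]
r2 m[X12→φ3] = [T, T]
r2 m[X12→φ6] = [T, T]
r2 m[X13→φ1] = [T, T]
r2 m[X13→φ5] = [T, T]
r3 m[φ0→X8] = [T, F]
r3 m[φ0→X15] = [T, F]
r3 m[φ1→X8] = [T, F]
r3 m[φ1→X13] = [T, T]
r3 m[φ2→X8] = [T, T]
r3 m[φ2→X12] = [F, T]
r3 m[φ3→X10] = [T, T]
r3 m[φ3→X12] = [T, F]
r3 m[φ4→X15] = [T, F]
r3 m[φ4→X11] = [T, F]
r3 m[φ5→X10] = [T, T]
r3 m[φ5→X13] = [T, F]
r3 m[φ6→X10] = [T, F]
r3 m[φ6→X12] = [T, T]
r3 m[X8→φ0] = [T, F]
r3 m[X8→φ1] = [T, T]
r3 m[X8→φ2] = [T, F]
r3 m[X15→φ0] = [T, F]
r3 m[X15→φ4] = [T, T]
r3 m[X10→φ3] = [T, F]
r3 m[X10→φ5] = [T, F]
r3 m[X10→φ6] = [T, T]
r3 m[X11→φ4] = [T, T]
r3 m[X12→φ2] = [T, T]
r3 m[X12→φ3] = [T, T]
r3 m[X12→φ6] = [T, T]
r3 m[X13→φ1] = [T, T]
r3 m[X13→φ5] = [T, T]
r4 m[φ0→X8] = [T, F]
r4 m[φ0→X15] = [T, F]
r4 m[φ1→X8] = [T, F]
r4 m[φ1→X13] = [T, T]
r4 m[φ2→X8] = [T, T]
r4 m[φ2→X12] = [F, T]
r4 m[φ3→X10] = [T, T]
r4 m[φ3→X12] = [T, F]
r4 m[φ4→X15] = [T, F]
r4 m[φ4→X11] = [T, F]
r4 m[φ5→X10] = [T, T]
r4 m[φ5→X13] = [T, F]
r4 m[φ6→X10] = [T, F]
r4 m[φ6→X12] = [T, T]
r4 m[X8→φ0] = [T, F]
r4 m[X8→φ1] = [T, F]
r4 m[X8→φ2] = [T, F]
r4 m[X15→φ0] = [T, F]
r4 m[X15→φ4] = [T, F]
r4 m[X10→φ3] = [T, F]
r4 m[X10→φ5] = [T, F]
r4 m[X10→φ6] = [T, T]
r4 m[X11→φ4] = [T, T]
r4 m[X12→φ2] = [T, F]
r4 m[X12→φ3] = [F, T]
r4 m[X12→φ6] = [F, F]
r4 m[X13→φ1] = [T, F]
r4 m[X13→φ5] = [T, T]
r5 m[φ0→X8] = [T, F]
r5 m[φ0→X15] = [T, F]
r5 m[φ1→X8] = [T, F]
r5 m[φ1→X13] = [T, T]
r5 m[φ2→X8] = [F, T]
r5 m[φ2→X12] = [F, T]
r5 m[φ3→X10] = [F, T]
r5 m[φ3→X12] = [T, F]
r5 m[φ4→X15] = [T, F]
r5 m[φ4→X11] = [T, F]
r5 m[φ5→X10] = [T, T]
r5 m[φ5→X13] = [T, F]
r5 m[φ6→X10] = [F, F]
r5 m[φ6→X12] = [T, T]
r5 m[X8→φ0] = [T, F]
r5 m[X8→φ1] = [T, F]
r5 m[X8→φ2] = [T, F]
r5 m[X15→φ0] = [T, F]
r5 m[X15→φ4] = [T, F]
r5 m[X10→φ3] = [T, F]
r5 m[X10→φ5] = [T, F]
r5 m[X10→φ6] = [T, T]
r5 m[X11→φ4] = [T, T]
r5 m[X12→φ2] = [T, F]
r5 m[X12→φ3] = [F, T]
r5 m[X12→φ6] = [F, F]
r5 m[X13→φ1] = [T, F]
r5 m[X13→φ5] = [T, T]
r6 m[φ0→X8] = [T, F]
r6 m[φ0→X15] = [T, F]
r6 m[φ1→X8] = [T, F]
r6 m[φ1→X13] = [T, T]
r6 m[φ2→X8] = [F, T]
r6 m[φ2→X12] = [F, T]
r6 m[φ3→X10] = [F, T]
r6 m[φ3→X12] = [T, F]
r6 m[φ4→X15] = [T, F]
r6 m[φ4→X11] = [T, F]
r6 m[φ5→X10] = [T, T]
r6 m[φ5→X13] = [T, F]
r6 m[φ6→X10] = [F, F]
r6 m[φ6→X12] = [T, T]
r6 m[X8→φ0] = [F, F]
r6 m[X8→φ1] = [F, F]
r6 m[X8→φ2] = [T, F]
r6 m[X15→φ0] = [T, F]
r6 m[X15→φ4] = [T, F]
r6 m[X10→φ3] = [F, F]
r6 m[X10→φ5] = [F, F]
r6 m[X10→φ6] = [F, T]
r6 m[X11→φ4] = [T, T]
r6 m[X12→φ2] = [T, F]
r6 m[X12→φ3] = [F, T]
r6 m[X12→φ6] = [F, F]
r6 m[X13→φ1] = [T, F]
r6 m[X13→φ5] = [T, T]
r7 m[φ0→X8] = [T, F]
r7 m[φ0→X15] = [F, F]
r7 m[φ1→X8] = [T, F]
r7 m[φ1→X13] = [F, F]
r7 m[φ2→X8] = [F, T]
r7 m[φ2→X12] = [F, T]
r7 m[φ3→X10] = [F, T]
r7 m[φ3→X12] = [F, F]
r7 m[φ4→X15] = [T, F]
r7 m[φ4→X11] = [T, F]
r7 m[φ5→X10] = [T, T]
r7 m[φ5→X13] = [F, F]
r7 m[φ6→X10] = [F, F]
r7 m[φ6→X12] = [F, F]
r7 m[X8→φ0] = [F, F]
r7 m[X8→φ1] = [F, F]
r7 m[X8→φ2] = [T, F]
r7 m[X15→φ0] = [T, F]
r7 m[X15→φ4] = [T, F]
r7 m[X10→φ3] = [F, F]
r7 m[X10→φ5] = [F, F]
r7 m[X10→φ6] = [F, T]
r7 m[X11→φ4] = [T, T]
r7 m[X12→φ2] = [T, F]
r7 m[X12→φ3] = [F, T]
r7 m[X12→φ6] = [F, F]
r7 m[X13→φ1] = [T, F]
r7 m[X13→φ5] = [T, T]
r8 m[φ0→X8] = [T, F]
r8 m[φ0→X15] = [F, F]
r8 m[φ1→X8] = [T, F]
r8 m[φ1→X13] = [F, F]
r8 m[φ2→X8] = [F, T]
r8 m[φ2→X12] = [F, T]
r8 m[φ3→X10] = [F, T]
r8 m[φ3→X12] = [F, F]
r8 m[φ4→X15] = [T, F]
r8 m[φ4→X11] = [T, F]
r8 m[φ5→X10] = [T, T]
r8 m[φ5→X13] = [F, F]
r8 m[φ6→X10] = [F, F]
r8 m[φ6→X12] = [F, F]
r8 m[X8→φ0] = [F, F]
r8 m[X8→φ1] = [F, F]
r8 m[X8→φ2] = [T, F]
r8 m[X15→φ0] = [T, F]
r8 m[X15→φ4] = [F, F]
r8 m[X10→φ3] = [F, F]
r8 m[X10→φ5] = [F, F]
r8 m[X10→φ6] = [F, T]
r8 m[X11→φ4] = [T, T]
r8 m[X12→φ2] = [F, F]
r8 m[X12→φ3] = [F, F]
r8 m[X12→φ6] = [F, F]
r8 m[X13→φ1] = [F, F]
r8 m[X13→φ5] = [F, F]
no fixed point within 8 rounds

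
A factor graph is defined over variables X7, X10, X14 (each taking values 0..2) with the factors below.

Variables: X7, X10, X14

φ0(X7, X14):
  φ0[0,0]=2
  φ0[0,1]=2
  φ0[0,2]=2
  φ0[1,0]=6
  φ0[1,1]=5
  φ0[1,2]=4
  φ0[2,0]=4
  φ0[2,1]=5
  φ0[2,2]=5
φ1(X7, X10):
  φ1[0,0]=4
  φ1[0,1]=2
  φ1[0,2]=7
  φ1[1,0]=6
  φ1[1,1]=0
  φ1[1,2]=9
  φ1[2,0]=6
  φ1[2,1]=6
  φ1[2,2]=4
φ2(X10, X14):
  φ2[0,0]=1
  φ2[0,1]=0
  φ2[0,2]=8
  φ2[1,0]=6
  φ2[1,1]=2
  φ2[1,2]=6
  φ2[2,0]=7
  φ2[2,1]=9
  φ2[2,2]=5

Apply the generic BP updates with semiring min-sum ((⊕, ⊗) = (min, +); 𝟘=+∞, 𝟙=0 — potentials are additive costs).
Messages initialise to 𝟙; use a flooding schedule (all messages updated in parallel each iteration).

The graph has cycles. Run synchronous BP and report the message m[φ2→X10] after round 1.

init: all messages = 𝟙 over 3 values
r1 m[φ0→X7] = [2, 4, 4]
r1 m[φ0→X14] = [2, 2, 2]
r1 m[φ1→X7] = [2, 0, 4]
r1 m[φ1→X10] = [4, 0, 4]
r1 m[φ2→X10] = [0, 2, 5]
r1 m[φ2→X14] = [1, 0, 5]
r1 m[X7→φ0] = [0, 0, 0]
r1 m[X7→φ1] = [0, 0, 0]
r1 m[X10→φ1] = [0, 0, 0]
r1 m[X10→φ2] = [0, 0, 0]
r1 m[X14→φ0] = [0, 0, 0]
r1 m[X14→φ2] = [0, 0, 0]

message @ round 1 = [0, 2, 5]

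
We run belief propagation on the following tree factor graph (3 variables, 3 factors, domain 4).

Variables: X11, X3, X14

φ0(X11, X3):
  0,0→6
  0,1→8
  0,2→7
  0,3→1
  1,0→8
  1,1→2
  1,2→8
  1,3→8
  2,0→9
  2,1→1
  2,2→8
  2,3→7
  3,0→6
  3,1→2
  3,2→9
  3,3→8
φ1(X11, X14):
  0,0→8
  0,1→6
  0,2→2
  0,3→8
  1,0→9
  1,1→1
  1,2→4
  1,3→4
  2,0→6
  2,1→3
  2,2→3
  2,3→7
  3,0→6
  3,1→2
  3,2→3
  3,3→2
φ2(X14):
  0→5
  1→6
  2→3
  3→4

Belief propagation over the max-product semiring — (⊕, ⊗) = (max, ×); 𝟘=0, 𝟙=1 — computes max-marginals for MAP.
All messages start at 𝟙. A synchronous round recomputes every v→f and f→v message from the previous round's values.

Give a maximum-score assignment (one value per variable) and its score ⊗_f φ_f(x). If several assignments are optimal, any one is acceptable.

assignment: (X11=1, X3=0, X14=0); score = 360

init: all messages = 𝟙 over 4 values
r1 m[φ0→X11] = [8, 8, 9, 9]
r1 m[φ0→X3] = [9, 8, 9, 8]
r1 m[φ1→X11] = [8, 9, 7, 6]
r1 m[φ1→X14] = [9, 6, 4, 8]
r1 m[φ2→X14] = [5, 6, 3, 4]
r1 m[X11→φ0] = [1, 1, 1, 1]
r1 m[X11→φ1] = [1, 1, 1, 1]
r1 m[X3→φ0] = [1, 1, 1, 1]
r1 m[X14→φ1] = [1, 1, 1, 1]
r1 m[X14→φ2] = [1, 1, 1, 1]
r2 m[φ0→X11] = [8, 8, 9, 9]
r2 m[φ0→X3] = [9, 8, 9, 8]
r2 m[φ1→X11] = [8, 9, 7, 6]
r2 m[φ1→X14] = [9, 6, 4, 8]
r2 m[φ2→X14] = [5, 6, 3, 4]
r2 m[X11→φ0] = [8, 9, 7, 6]
r2 m[X11→φ1] = [8, 8, 9, 9]
r2 m[X3→φ0] = [1, 1, 1, 1]
r2 m[X14→φ1] = [5, 6, 3, 4]
r2 m[X14→φ2] = [9, 6, 4, 8]
r3 m[φ0→X11] = [8, 8, 9, 9]
r3 m[φ0→X3] = [72, 64, 72, 72]
r3 m[φ1→X11] = [40, 45, 30, 30]
r3 m[φ1→X14] = [72, 48, 32, 64]
r3 m[φ2→X14] = [5, 6, 3, 4]
r3 m[X11→φ0] = [8, 9, 7, 6]
r3 m[X11→φ1] = [8, 8, 9, 9]
r3 m[X3→φ0] = [1, 1, 1, 1]
r3 m[X14→φ1] = [5, 6, 3, 4]
r3 m[X14→φ2] = [9, 6, 4, 8]
r4 m[φ0→X11] = [8, 8, 9, 9]
r4 m[φ0→X3] = [72, 64, 72, 72]
r4 m[φ1→X11] = [40, 45, 30, 30]
r4 m[φ1→X14] = [72, 48, 32, 64]
r4 m[φ2→X14] = [5, 6, 3, 4]
r4 m[X11→φ0] = [40, 45, 30, 30]
r4 m[X11→φ1] = [8, 8, 9, 9]
r4 m[X3→φ0] = [1, 1, 1, 1]
r4 m[X14→φ1] = [5, 6, 3, 4]
r4 m[X14→φ2] = [72, 48, 32, 64]
r5 m[φ0→X11] = [8, 8, 9, 9]
r5 m[φ0→X3] = [360, 320, 360, 360]
r5 m[φ1→X11] = [40, 45, 30, 30]
r5 m[φ1→X14] = [72, 48, 32, 64]
r5 m[φ2→X14] = [5, 6, 3, 4]
r5 m[X11→φ0] = [40, 45, 30, 30]
r5 m[X11→φ1] = [8, 8, 9, 9]
r5 m[X3→φ0] = [1, 1, 1, 1]
r5 m[X14→φ1] = [5, 6, 3, 4]
r5 m[X14→φ2] = [72, 48, 32, 64]
r6 m[φ0→X11] = [8, 8, 9, 9]
r6 m[φ0→X3] = [360, 320, 360, 360]
r6 m[φ1→X11] = [40, 45, 30, 30]
r6 m[φ1→X14] = [72, 48, 32, 64]
r6 m[φ2→X14] = [5, 6, 3, 4]
r6 m[X11→φ0] = [40, 45, 30, 30]
r6 m[X11→φ1] = [8, 8, 9, 9]
r6 m[X3→φ0] = [1, 1, 1, 1]
r6 m[X14→φ1] = [5, 6, 3, 4]
r6 m[X14→φ2] = [72, 48, 32, 64]
fixed point reached at round 6
traceback from X11: (X11=1, X3=0, X14=0), score=360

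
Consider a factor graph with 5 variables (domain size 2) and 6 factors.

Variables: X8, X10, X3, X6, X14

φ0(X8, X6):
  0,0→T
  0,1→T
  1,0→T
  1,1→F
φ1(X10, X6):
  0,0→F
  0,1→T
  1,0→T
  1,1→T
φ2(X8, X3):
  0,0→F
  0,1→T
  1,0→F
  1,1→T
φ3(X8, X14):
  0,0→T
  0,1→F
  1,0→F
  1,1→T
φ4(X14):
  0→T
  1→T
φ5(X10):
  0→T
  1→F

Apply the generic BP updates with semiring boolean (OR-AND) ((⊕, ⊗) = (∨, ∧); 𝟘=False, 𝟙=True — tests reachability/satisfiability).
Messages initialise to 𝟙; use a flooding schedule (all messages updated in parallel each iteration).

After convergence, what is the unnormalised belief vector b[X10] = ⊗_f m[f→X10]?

init: all messages = 𝟙 over 2 values
r1 m[φ0→X8] = [T, T]
r1 m[φ0→X6] = [T, T]
r1 m[φ1→X10] = [T, T]
r1 m[φ1→X6] = [T, T]
r1 m[φ2→X8] = [T, T]
r1 m[φ2→X3] = [F, T]
r1 m[φ3→X8] = [T, T]
r1 m[φ3→X14] = [T, T]
r1 m[φ4→X14] = [T, T]
r1 m[φ5→X10] = [T, F]
r1 m[X8→φ0] = [T, T]
r1 m[X8→φ2] = [T, T]
r1 m[X8→φ3] = [T, T]
r1 m[X10→φ1] = [T, T]
r1 m[X10→φ5] = [T, T]
r1 m[X3→φ2] = [T, T]
r1 m[X6→φ0] = [T, T]
r1 m[X6→φ1] = [T, T]
r1 m[X14→φ3] = [T, T]
r1 m[X14→φ4] = [T, T]
r2 m[φ0→X8] = [T, T]
r2 m[φ0→X6] = [T, T]
r2 m[φ1→X10] = [T, T]
r2 m[φ1→X6] = [T, T]
r2 m[φ2→X8] = [T, T]
r2 m[φ2→X3] = [F, T]
r2 m[φ3→X8] = [T, T]
r2 m[φ3→X14] = [T, T]
r2 m[φ4→X14] = [T, T]
r2 m[φ5→X10] = [T, F]
r2 m[X8→φ0] = [T, T]
r2 m[X8→φ2] = [T, T]
r2 m[X8→φ3] = [T, T]
r2 m[X10→φ1] = [T, F]
r2 m[X10→φ5] = [T, T]
r2 m[X3→φ2] = [T, T]
r2 m[X6→φ0] = [T, T]
r2 m[X6→φ1] = [T, T]
r2 m[X14→φ3] = [T, T]
r2 m[X14→φ4] = [T, T]
r3 m[φ0→X8] = [T, T]
r3 m[φ0→X6] = [T, T]
r3 m[φ1→X10] = [T, T]
r3 m[φ1→X6] = [F, T]
r3 m[φ2→X8] = [T, T]
r3 m[φ2→X3] = [F, T]
r3 m[φ3→X8] = [T, T]
r3 m[φ3→X14] = [T, T]
r3 m[φ4→X14] = [T, T]
r3 m[φ5→X10] = [T, F]
r3 m[X8→φ0] = [T, T]
r3 m[X8→φ2] = [T, T]
r3 m[X8→φ3] = [T, T]
r3 m[X10→φ1] = [T, F]
r3 m[X10→φ5] = [T, T]
r3 m[X3→φ2] = [T, T]
r3 m[X6→φ0] = [T, T]
r3 m[X6→φ1] = [T, T]
r3 m[X14→φ3] = [T, T]
r3 m[X14→φ4] = [T, T]
r4 m[φ0→X8] = [T, T]
r4 m[φ0→X6] = [T, T]
r4 m[φ1→X10] = [T, T]
r4 m[φ1→X6] = [F, T]
r4 m[φ2→X8] = [T, T]
r4 m[φ2→X3] = [F, T]
r4 m[φ3→X8] = [T, T]
r4 m[φ3→X14] = [T, T]
r4 m[φ4→X14] = [T, T]
r4 m[φ5→X10] = [T, F]
r4 m[X8→φ0] = [T, T]
r4 m[X8→φ2] = [T, T]
r4 m[X8→φ3] = [T, T]
r4 m[X10→φ1] = [T, F]
r4 m[X10→φ5] = [T, T]
r4 m[X3→φ2] = [T, T]
r4 m[X6→φ0] = [F, T]
r4 m[X6→φ1] = [T, T]
r4 m[X14→φ3] = [T, T]
r4 m[X14→φ4] = [T, T]
r5 m[φ0→X8] = [T, F]
r5 m[φ0→X6] = [T, T]
r5 m[φ1→X10] = [T, T]
r5 m[φ1→X6] = [F, T]
r5 m[φ2→X8] = [T, T]
r5 m[φ2→X3] = [F, T]
r5 m[φ3→X8] = [T, T]
r5 m[φ3→X14] = [T, T]
r5 m[φ4→X14] = [T, T]
r5 m[φ5→X10] = [T, F]
r5 m[X8→φ0] = [T, T]
r5 m[X8→φ2] = [T, T]
r5 m[X8→φ3] = [T, T]
r5 m[X10→φ1] = [T, F]
r5 m[X10→φ5] = [T, T]
r5 m[X3→φ2] = [T, T]
r5 m[X6→φ0] = [F, T]
r5 m[X6→φ1] = [T, T]
r5 m[X14→φ3] = [T, T]
r5 m[X14→φ4] = [T, T]
r6 m[φ0→X8] = [T, F]
r6 m[φ0→X6] = [T, T]
r6 m[φ1→X10] = [T, T]
r6 m[φ1→X6] = [F, T]
r6 m[φ2→X8] = [T, T]
r6 m[φ2→X3] = [F, T]
r6 m[φ3→X8] = [T, T]
r6 m[φ3→X14] = [T, T]
r6 m[φ4→X14] = [T, T]
r6 m[φ5→X10] = [T, F]
r6 m[X8→φ0] = [T, T]
r6 m[X8→φ2] = [T, F]
r6 m[X8→φ3] = [T, F]
r6 m[X10→φ1] = [T, F]
r6 m[X10→φ5] = [T, T]
r6 m[X3→φ2] = [T, T]
r6 m[X6→φ0] = [F, T]
r6 m[X6→φ1] = [T, T]
r6 m[X14→φ3] = [T, T]
r6 m[X14→φ4] = [T, T]
r7 m[φ0→X8] = [T, F]
r7 m[φ0→X6] = [T, T]
r7 m[φ1→X10] = [T, T]
r7 m[φ1→X6] = [F, T]
r7 m[φ2→X8] = [T, T]
r7 m[φ2→X3] = [F, T]
r7 m[φ3→X8] = [T, T]
r7 m[φ3→X14] = [T, F]
r7 m[φ4→X14] = [T, T]
r7 m[φ5→X10] = [T, F]
r7 m[X8→φ0] = [T, T]
r7 m[X8→φ2] = [T, F]
r7 m[X8→φ3] = [T, F]
r7 m[X10→φ1] = [T, F]
r7 m[X10→φ5] = [T, T]
r7 m[X3→φ2] = [T, T]
r7 m[X6→φ0] = [F, T]
r7 m[X6→φ1] = [T, T]
r7 m[X14→φ3] = [T, T]
r7 m[X14→φ4] = [T, T]
r8 m[φ0→X8] = [T, F]
r8 m[φ0→X6] = [T, T]
r8 m[φ1→X10] = [T, T]
r8 m[φ1→X6] = [F, T]
r8 m[φ2→X8] = [T, T]
r8 m[φ2→X3] = [F, T]
r8 m[φ3→X8] = [T, T]
r8 m[φ3→X14] = [T, F]
r8 m[φ4→X14] = [T, T]
r8 m[φ5→X10] = [T, F]
r8 m[X8→φ0] = [T, T]
r8 m[X8→φ2] = [T, F]
r8 m[X8→φ3] = [T, F]
r8 m[X10→φ1] = [T, F]
r8 m[X10→φ5] = [T, T]
r8 m[X3→φ2] = [T, T]
r8 m[X6→φ0] = [F, T]
r8 m[X6→φ1] = [T, T]
r8 m[X14→φ3] = [T, T]
r8 m[X14→φ4] = [T, F]
r9 m[φ0→X8] = [T, F]
r9 m[φ0→X6] = [T, T]
r9 m[φ1→X10] = [T, T]
r9 m[φ1→X6] = [F, T]
r9 m[φ2→X8] = [T, T]
r9 m[φ2→X3] = [F, T]
r9 m[φ3→X8] = [T, T]
r9 m[φ3→X14] = [T, F]
r9 m[φ4→X14] = [T, T]
r9 m[φ5→X10] = [T, F]
r9 m[X8→φ0] = [T, T]
r9 m[X8→φ2] = [T, F]
r9 m[X8→φ3] = [T, F]
r9 m[X10→φ1] = [T, F]
r9 m[X10→φ5] = [T, T]
r9 m[X3→φ2] = [T, T]
r9 m[X6→φ0] = [F, T]
r9 m[X6→φ1] = [T, T]
r9 m[X14→φ3] = [T, T]
r9 m[X14→φ4] = [T, F]
fixed point reached at round 9
b[X10] = ⊗ incoming = [T, F]

b[X10] = [T, F]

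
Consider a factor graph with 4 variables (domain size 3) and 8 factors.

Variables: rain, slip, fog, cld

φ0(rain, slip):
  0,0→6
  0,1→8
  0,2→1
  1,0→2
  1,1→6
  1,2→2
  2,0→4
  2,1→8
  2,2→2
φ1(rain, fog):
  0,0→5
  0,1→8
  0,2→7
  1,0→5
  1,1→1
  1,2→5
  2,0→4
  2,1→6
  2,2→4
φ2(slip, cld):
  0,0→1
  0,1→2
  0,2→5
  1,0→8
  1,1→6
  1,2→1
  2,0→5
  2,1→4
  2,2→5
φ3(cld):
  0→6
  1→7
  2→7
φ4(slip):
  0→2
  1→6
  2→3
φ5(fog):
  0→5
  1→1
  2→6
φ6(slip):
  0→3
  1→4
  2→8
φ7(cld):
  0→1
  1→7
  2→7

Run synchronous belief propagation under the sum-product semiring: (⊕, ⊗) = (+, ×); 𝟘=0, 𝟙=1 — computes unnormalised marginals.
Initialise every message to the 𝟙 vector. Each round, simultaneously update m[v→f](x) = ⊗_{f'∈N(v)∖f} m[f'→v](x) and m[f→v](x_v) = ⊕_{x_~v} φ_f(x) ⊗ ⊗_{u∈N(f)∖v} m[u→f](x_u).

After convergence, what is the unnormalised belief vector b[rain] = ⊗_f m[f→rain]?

init: all messages = 𝟙 over 3 values
r1 m[φ0→rain] = [15, 10, 14]
r1 m[φ0→slip] = [12, 22, 5]
r1 m[φ1→rain] = [20, 11, 14]
r1 m[φ1→fog] = [14, 15, 16]
r1 m[φ2→slip] = [8, 15, 14]
r1 m[φ2→cld] = [14, 12, 11]
r1 m[φ3→cld] = [6, 7, 7]
r1 m[φ4→slip] = [2, 6, 3]
r1 m[φ5→fog] = [5, 1, 6]
r1 m[φ6→slip] = [3, 4, 8]
r1 m[φ7→cld] = [1, 7, 7]
r1 m[rain→φ0] = [1, 1, 1]
r1 m[rain→φ1] = [1, 1, 1]
r1 m[slip→φ0] = [1, 1, 1]
r1 m[slip→φ2] = [1, 1, 1]
r1 m[slip→φ4] = [1, 1, 1]
r1 m[slip→φ6] = [1, 1, 1]
r1 m[fog→φ1] = [1, 1, 1]
r1 m[fog→φ5] = [1, 1, 1]
r1 m[cld→φ2] = [1, 1, 1]
r1 m[cld→φ3] = [1, 1, 1]
r1 m[cld→φ7] = [1, 1, 1]
r2 m[φ0→rain] = [15, 10, 14]
r2 m[φ0→slip] = [12, 22, 5]
r2 m[φ1→rain] = [20, 11, 14]
r2 m[φ1→fog] = [14, 15, 16]
r2 m[φ2→slip] = [8, 15, 14]
r2 m[φ2→cld] = [14, 12, 11]
r2 m[φ3→cld] = [6, 7, 7]
r2 m[φ4→slip] = [2, 6, 3]
r2 m[φ5→fog] = [5, 1, 6]
r2 m[φ6→slip] = [3, 4, 8]
r2 m[φ7→cld] = [1, 7, 7]
r2 m[rain→φ0] = [20, 11, 14]
r2 m[rain→φ1] = [15, 10, 14]
r2 m[slip→φ0] = [48, 360, 336]
r2 m[slip→φ2] = [72, 528, 120]
r2 m[slip→φ4] = [288, 1320, 560]
r2 m[slip→φ6] = [192, 1980, 210]
r2 m[fog→φ1] = [5, 1, 6]
r2 m[fog→φ5] = [14, 15, 16]
r2 m[cld→φ2] = [6, 49, 49]
r2 m[cld→φ3] = [14, 84, 77]
r2 m[cld→φ7] = [84, 84, 77]
r3 m[φ0→rain] = [3504, 2928, 3744]
r3 m[φ0→slip] = [198, 338, 70]
r3 m[φ1→rain] = [75, 56, 50]
r3 m[φ1→fog] = [181, 214, 211]
r3 m[φ2→slip] = [349, 391, 471]
r3 m[φ2→cld] = [4896, 3792, 1488]
r3 m[φ3→cld] = [6, 7, 7]
r3 m[φ4→slip] = [2, 6, 3]
r3 m[φ5→fog] = [5, 1, 6]
r3 m[φ6→slip] = [3, 4, 8]
r3 m[φ7→cld] = [1, 7, 7]
r3 m[rain→φ0] = [20, 11, 14]
r3 m[rain→φ1] = [15, 10, 14]
r3 m[slip→φ0] = [48, 360, 336]
r3 m[slip→φ2] = [72, 528, 120]
r3 m[slip→φ4] = [288, 1320, 560]
r3 m[slip→φ6] = [192, 1980, 210]
r3 m[fog→φ1] = [5, 1, 6]
r3 m[fog→φ5] = [14, 15, 16]
r3 m[cld→φ2] = [6, 49, 49]
r3 m[cld→φ3] = [14, 84, 77]
r3 m[cld→φ7] = [84, 84, 77]
r4 m[φ0→rain] = [3504, 2928, 3744]
r4 m[φ0→slip] = [198, 338, 70]
r4 m[φ1→rain] = [75, 56, 50]
r4 m[φ1→fog] = [181, 214, 211]
r4 m[φ2→slip] = [349, 391, 471]
r4 m[φ2→cld] = [4896, 3792, 1488]
r4 m[φ3→cld] = [6, 7, 7]
r4 m[φ4→slip] = [2, 6, 3]
r4 m[φ5→fog] = [5, 1, 6]
r4 m[φ6→slip] = [3, 4, 8]
r4 m[φ7→cld] = [1, 7, 7]
r4 m[rain→φ0] = [75, 56, 50]
r4 m[rain→φ1] = [3504, 2928, 3744]
r4 m[slip→φ0] = [2094, 9384, 11304]
r4 m[slip→φ2] = [1188, 8112, 1680]
r4 m[slip→φ4] = [207306, 528632, 263760]
r4 m[slip→φ6] = [138204, 792948, 98910]
r4 m[fog→φ1] = [5, 1, 6]
r4 m[fog→φ5] = [181, 214, 211]
r4 m[cld→φ2] = [6, 49, 49]
r4 m[cld→φ3] = [4896, 26544, 10416]
r4 m[cld→φ7] = [29376, 26544, 10416]
r5 m[φ0→rain] = [98940, 83100, 106056]
r5 m[φ0→slip] = [762, 1336, 287]
r5 m[φ1→rain] = [75, 56, 50]
r5 m[φ1→fog] = [47136, 53424, 54144]
r5 m[φ2→slip] = [349, 391, 471]
r5 m[φ2→cld] = [74484, 57768, 22452]
r5 m[φ3→cld] = [6, 7, 7]
r5 m[φ4→slip] = [2, 6, 3]
r5 m[φ5→fog] = [5, 1, 6]
r5 m[φ6→slip] = [3, 4, 8]
r5 m[φ7→cld] = [1, 7, 7]
r5 m[rain→φ0] = [75, 56, 50]
r5 m[rain→φ1] = [3504, 2928, 3744]
r5 m[slip→φ0] = [2094, 9384, 11304]
r5 m[slip→φ2] = [1188, 8112, 1680]
r5 m[slip→φ4] = [207306, 528632, 263760]
r5 m[slip→φ6] = [138204, 792948, 98910]
r5 m[fog→φ1] = [5, 1, 6]
r5 m[fog→φ5] = [181, 214, 211]
r5 m[cld→φ2] = [6, 49, 49]
r5 m[cld→φ3] = [4896, 26544, 10416]
r5 m[cld→φ7] = [29376, 26544, 10416]
r6 m[φ0→rain] = [98940, 83100, 106056]
r6 m[φ0→slip] = [762, 1336, 287]
r6 m[φ1→rain] = [75, 56, 50]
r6 m[φ1→fog] = [47136, 53424, 54144]
r6 m[φ2→slip] = [349, 391, 471]
r6 m[φ2→cld] = [74484, 57768, 22452]
r6 m[φ3→cld] = [6, 7, 7]
r6 m[φ4→slip] = [2, 6, 3]
r6 m[φ5→fog] = [5, 1, 6]
r6 m[φ6→slip] = [3, 4, 8]
r6 m[φ7→cld] = [1, 7, 7]
r6 m[rain→φ0] = [75, 56, 50]
r6 m[rain→φ1] = [98940, 83100, 106056]
r6 m[slip→φ0] = [2094, 9384, 11304]
r6 m[slip→φ2] = [4572, 32064, 6888]
r6 m[slip→φ4] = [797814, 2089504, 1081416]
r6 m[slip→φ6] = [531876, 3134256, 405531]
r6 m[fog→φ1] = [5, 1, 6]
r6 m[fog→φ5] = [47136, 53424, 54144]
r6 m[cld→φ2] = [6, 49, 49]
r6 m[cld→φ3] = [74484, 404376, 157164]
r6 m[cld→φ7] = [446904, 404376, 157164]
r7 m[φ0→rain] = [98940, 83100, 106056]
r7 m[φ0→slip] = [762, 1336, 287]
r7 m[φ1→rain] = [75, 56, 50]
r7 m[φ1→fog] = [1334424, 1510956, 1532304]
r7 m[φ2→slip] = [349, 391, 471]
r7 m[φ2→cld] = [295524, 229080, 89364]
r7 m[φ3→cld] = [6, 7, 7]
r7 m[φ4→slip] = [2, 6, 3]
r7 m[φ5→fog] = [5, 1, 6]
r7 m[φ6→slip] = [3, 4, 8]
r7 m[φ7→cld] = [1, 7, 7]
r7 m[rain→φ0] = [75, 56, 50]
r7 m[rain→φ1] = [98940, 83100, 106056]
r7 m[slip→φ0] = [2094, 9384, 11304]
r7 m[slip→φ2] = [4572, 32064, 6888]
r7 m[slip→φ4] = [797814, 2089504, 1081416]
r7 m[slip→φ6] = [531876, 3134256, 405531]
r7 m[fog→φ1] = [5, 1, 6]
r7 m[fog→φ5] = [47136, 53424, 54144]
r7 m[cld→φ2] = [6, 49, 49]
r7 m[cld→φ3] = [74484, 404376, 157164]
r7 m[cld→φ7] = [446904, 404376, 157164]
r8 m[φ0→rain] = [98940, 83100, 106056]
r8 m[φ0→slip] = [762, 1336, 287]
r8 m[φ1→rain] = [75, 56, 50]
r8 m[φ1→fog] = [1334424, 1510956, 1532304]
r8 m[φ2→slip] = [349, 391, 471]
r8 m[φ2→cld] = [295524, 229080, 89364]
r8 m[φ3→cld] = [6, 7, 7]
r8 m[φ4→slip] = [2, 6, 3]
r8 m[φ5→fog] = [5, 1, 6]
r8 m[φ6→slip] = [3, 4, 8]
r8 m[φ7→cld] = [1, 7, 7]
r8 m[rain→φ0] = [75, 56, 50]
r8 m[rain→φ1] = [98940, 83100, 106056]
r8 m[slip→φ0] = [2094, 9384, 11304]
r8 m[slip→φ2] = [4572, 32064, 6888]
r8 m[slip→φ4] = [797814, 2089504, 1081416]
r8 m[slip→φ6] = [531876, 3134256, 405531]
r8 m[fog→φ1] = [5, 1, 6]
r8 m[fog→φ5] = [1334424, 1510956, 1532304]
r8 m[cld→φ2] = [6, 49, 49]
r8 m[cld→φ3] = [295524, 1603560, 625548]
r8 m[cld→φ7] = [1773144, 1603560, 625548]
r9 m[φ0→rain] = [98940, 83100, 106056]
r9 m[φ0→slip] = [762, 1336, 287]
r9 m[φ1→rain] = [75, 56, 50]
r9 m[φ1→fog] = [1334424, 1510956, 1532304]
r9 m[φ2→slip] = [349, 391, 471]
r9 m[φ2→cld] = [295524, 229080, 89364]
r9 m[φ3→cld] = [6, 7, 7]
r9 m[φ4→slip] = [2, 6, 3]
r9 m[φ5→fog] = [5, 1, 6]
r9 m[φ6→slip] = [3, 4, 8]
r9 m[φ7→cld] = [1, 7, 7]
r9 m[rain→φ0] = [75, 56, 50]
r9 m[rain→φ1] = [98940, 83100, 106056]
r9 m[slip→φ0] = [2094, 9384, 11304]
r9 m[slip→φ2] = [4572, 32064, 6888]
r9 m[slip→φ4] = [797814, 2089504, 1081416]
r9 m[slip→φ6] = [531876, 3134256, 405531]
r9 m[fog→φ1] = [5, 1, 6]
r9 m[fog→φ5] = [1334424, 1510956, 1532304]
r9 m[cld→φ2] = [6, 49, 49]
r9 m[cld→φ3] = [295524, 1603560, 625548]
r9 m[cld→φ7] = [1773144, 1603560, 625548]
fixed point reached at round 9
b[rain] = ⊗ incoming = [7420500, 4653600, 5302800]

b[rain] = [7420500, 4653600, 5302800]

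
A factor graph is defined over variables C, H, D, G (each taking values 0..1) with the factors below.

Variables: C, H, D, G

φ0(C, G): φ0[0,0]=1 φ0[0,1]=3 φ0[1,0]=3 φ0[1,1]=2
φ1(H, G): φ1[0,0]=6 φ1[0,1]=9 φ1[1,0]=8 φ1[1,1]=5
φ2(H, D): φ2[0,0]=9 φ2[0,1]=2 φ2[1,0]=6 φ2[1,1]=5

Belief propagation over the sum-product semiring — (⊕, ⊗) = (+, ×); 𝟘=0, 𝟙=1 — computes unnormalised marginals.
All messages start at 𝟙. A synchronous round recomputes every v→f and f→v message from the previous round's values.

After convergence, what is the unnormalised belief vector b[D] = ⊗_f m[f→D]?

b[D] = [963, 423]

init: all messages = 𝟙 over 2 values
r1 m[φ0→C] = [4, 5]
r1 m[φ0→G] = [4, 5]
r1 m[φ1→H] = [15, 13]
r1 m[φ1→G] = [14, 14]
r1 m[φ2→H] = [11, 11]
r1 m[φ2→D] = [15, 7]
r1 m[C→φ0] = [1, 1]
r1 m[H→φ1] = [1, 1]
r1 m[H→φ2] = [1, 1]
r1 m[D→φ2] = [1, 1]
r1 m[G→φ0] = [1, 1]
r1 m[G→φ1] = [1, 1]
r2 m[φ0→C] = [4, 5]
r2 m[φ0→G] = [4, 5]
r2 m[φ1→H] = [15, 13]
r2 m[φ1→G] = [14, 14]
r2 m[φ2→H] = [11, 11]
r2 m[φ2→D] = [15, 7]
r2 m[C→φ0] = [1, 1]
r2 m[H→φ1] = [11, 11]
r2 m[H→φ2] = [15, 13]
r2 m[D→φ2] = [1, 1]
r2 m[G→φ0] = [14, 14]
r2 m[G→φ1] = [4, 5]
r3 m[φ0→C] = [56, 70]
r3 m[φ0→G] = [4, 5]
r3 m[φ1→H] = [69, 57]
r3 m[φ1→G] = [154, 154]
r3 m[φ2→H] = [11, 11]
r3 m[φ2→D] = [213, 95]
r3 m[C→φ0] = [1, 1]
r3 m[H→φ1] = [11, 11]
r3 m[H→φ2] = [15, 13]
r3 m[D→φ2] = [1, 1]
r3 m[G→φ0] = [14, 14]
r3 m[G→φ1] = [4, 5]
r4 m[φ0→C] = [56, 70]
r4 m[φ0→G] = [4, 5]
r4 m[φ1→H] = [69, 57]
r4 m[φ1→G] = [154, 154]
r4 m[φ2→H] = [11, 11]
r4 m[φ2→D] = [213, 95]
r4 m[C→φ0] = [1, 1]
r4 m[H→φ1] = [11, 11]
r4 m[H→φ2] = [69, 57]
r4 m[D→φ2] = [1, 1]
r4 m[G→φ0] = [154, 154]
r4 m[G→φ1] = [4, 5]
r5 m[φ0→C] = [616, 770]
r5 m[φ0→G] = [4, 5]
r5 m[φ1→H] = [69, 57]
r5 m[φ1→G] = [154, 154]
r5 m[φ2→H] = [11, 11]
r5 m[φ2→D] = [963, 423]
r5 m[C→φ0] = [1, 1]
r5 m[H→φ1] = [11, 11]
r5 m[H→φ2] = [69, 57]
r5 m[D→φ2] = [1, 1]
r5 m[G→φ0] = [154, 154]
r5 m[G→φ1] = [4, 5]
r6 m[φ0→C] = [616, 770]
r6 m[φ0→G] = [4, 5]
r6 m[φ1→H] = [69, 57]
r6 m[φ1→G] = [154, 154]
r6 m[φ2→H] = [11, 11]
r6 m[φ2→D] = [963, 423]
r6 m[C→φ0] = [1, 1]
r6 m[H→φ1] = [11, 11]
r6 m[H→φ2] = [69, 57]
r6 m[D→φ2] = [1, 1]
r6 m[G→φ0] = [154, 154]
r6 m[G→φ1] = [4, 5]
fixed point reached at round 6
b[D] = ⊗ incoming = [963, 423]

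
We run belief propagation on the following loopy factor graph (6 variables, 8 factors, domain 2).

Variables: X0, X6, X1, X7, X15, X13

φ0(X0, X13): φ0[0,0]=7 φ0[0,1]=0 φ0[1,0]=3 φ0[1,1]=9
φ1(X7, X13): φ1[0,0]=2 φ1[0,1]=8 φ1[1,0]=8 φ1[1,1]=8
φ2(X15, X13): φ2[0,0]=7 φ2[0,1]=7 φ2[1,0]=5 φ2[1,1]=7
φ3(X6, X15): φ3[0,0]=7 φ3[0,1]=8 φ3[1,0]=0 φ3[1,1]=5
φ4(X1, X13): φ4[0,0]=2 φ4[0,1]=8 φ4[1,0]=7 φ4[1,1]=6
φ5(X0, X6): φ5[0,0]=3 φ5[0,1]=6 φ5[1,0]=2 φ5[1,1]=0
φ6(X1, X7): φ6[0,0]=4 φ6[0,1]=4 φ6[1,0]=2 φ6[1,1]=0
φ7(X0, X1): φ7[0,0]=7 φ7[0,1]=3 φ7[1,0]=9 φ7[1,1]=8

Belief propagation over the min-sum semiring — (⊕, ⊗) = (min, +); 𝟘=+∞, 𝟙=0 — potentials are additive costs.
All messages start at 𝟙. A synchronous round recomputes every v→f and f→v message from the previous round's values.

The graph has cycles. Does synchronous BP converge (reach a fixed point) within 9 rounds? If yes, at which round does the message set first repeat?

init: all messages = 𝟙 over 2 values
r1 m[φ0→X0] = [0, 3]
r1 m[φ0→X13] = [3, 0]
r1 m[φ1→X7] = [2, 8]
r1 m[φ1→X13] = [2, 8]
r1 m[φ2→X15] = [7, 5]
r1 m[φ2→X13] = [5, 7]
r1 m[φ3→X6] = [7, 0]
r1 m[φ3→X15] = [0, 5]
r1 m[φ4→X1] = [2, 6]
r1 m[φ4→X13] = [2, 6]
r1 m[φ5→X0] = [3, 0]
r1 m[φ5→X6] = [2, 0]
r1 m[φ6→X1] = [4, 0]
r1 m[φ6→X7] = [2, 0]
r1 m[φ7→X0] = [3, 8]
r1 m[φ7→X1] = [7, 3]
r1 m[X0→φ0] = [0, 0]
r1 m[X0→φ5] = [0, 0]
r1 m[X0→φ7] = [0, 0]
r1 m[X6→φ3] = [0, 0]
r1 m[X6→φ5] = [0, 0]
r1 m[X1→φ4] = [0, 0]
r1 m[X1→φ6] = [0, 0]
r1 m[X1→φ7] = [0, 0]
r1 m[X7→φ1] = [0, 0]
r1 m[X7→φ6] = [0, 0]
r1 m[X15→φ2] = [0, 0]
r1 m[X15→φ3] = [0, 0]
r1 m[X13→φ0] = [0, 0]
r1 m[X13→φ1] = [0, 0]
r1 m[X13→φ2] = [0, 0]
r1 m[X13→φ4] = [0, 0]
r2 m[φ0→X0] = [0, 3]
r2 m[φ0→X13] = [3, 0]
r2 m[φ1→X7] = [2, 8]
r2 m[φ1→X13] = [2, 8]
r2 m[φ2→X15] = [7, 5]
r2 m[φ2→X13] = [5, 7]
r2 m[φ3→X6] = [7, 0]
r2 m[φ3→X15] = [0, 5]
r2 m[φ4→X1] = [2, 6]
r2 m[φ4→X13] = [2, 6]
r2 m[φ5→X0] = [3, 0]
r2 m[φ5→X6] = [2, 0]
r2 m[φ6→X1] = [4, 0]
r2 m[φ6→X7] = [2, 0]
r2 m[φ7→X0] = [3, 8]
r2 m[φ7→X1] = [7, 3]
r2 m[X0→φ0] = [6, 8]
r2 m[X0→φ5] = [3, 11]
r2 m[X0→φ7] = [3, 3]
r2 m[X6→φ3] = [2, 0]
r2 m[X6→φ5] = [7, 0]
r2 m[X1→φ4] = [11, 3]
r2 m[X1→φ6] = [9, 9]
r2 m[X1→φ7] = [6, 6]
r2 m[X7→φ1] = [2, 0]
r2 m[X7→φ6] = [2, 8]
r2 m[X15→φ2] = [0, 5]
r2 m[X15→φ3] = [7, 5]
r2 m[X13→φ0] = [9, 21]
r2 m[X13→φ1] = [10, 13]
r2 m[X13→φ2] = [7, 14]
r2 m[X13→φ4] = [10, 15]
r3 m[φ0→X0] = [16, 12]
r3 m[φ0→X13] = [11, 6]
r3 m[φ1→X7] = [12, 18]
r3 m[φ1→X13] = [4, 8]
r3 m[φ2→X15] = [14, 12]
r3 m[φ2→X13] = [7, 7]
r3 m[φ3→X6] = [13, 7]
r3 m[φ3→X15] = [0, 5]
r3 m[φ4→X1] = [12, 17]
r3 m[φ4→X13] = [10, 9]
r3 m[φ5→X0] = [6, 0]
r3 m[φ5→X6] = [6, 9]
r3 m[φ6→X1] = [6, 4]
r3 m[φ6→X7] = [11, 9]
r3 m[φ7→X0] = [9, 14]
r3 m[φ7→X1] = [10, 6]
r3 m[X0→φ0] = [6, 8]
r3 m[X0→φ5] = [3, 11]
r3 m[X0→φ7] = [3, 3]
r3 m[X6→φ3] = [2, 0]
r3 m[X6→φ5] = [7, 0]
r3 m[X1→φ4] = [11, 3]
r3 m[X1→φ6] = [9, 9]
r3 m[X1→φ7] = [6, 6]
r3 m[X7→φ1] = [2, 0]
r3 m[X7→φ6] = [2, 8]
r3 m[X15→φ2] = [0, 5]
r3 m[X15→φ3] = [7, 5]
r3 m[X13→φ0] = [9, 21]
r3 m[X13→φ1] = [10, 13]
r3 m[X13→φ2] = [7, 14]
r3 m[X13→φ4] = [10, 15]
r4 m[φ0→X0] = [16, 12]
r4 m[φ0→X13] = [11, 6]
r4 m[φ1→X7] = [12, 18]
r4 m[φ1→X13] = [4, 8]
r4 m[φ2→X15] = [14, 12]
r4 m[φ2→X13] = [7, 7]
r4 m[φ3→X6] = [13, 7]
r4 m[φ3→X15] = [0, 5]
r4 m[φ4→X1] = [12, 17]
r4 m[φ4→X13] = [10, 9]
r4 m[φ5→X0] = [6, 0]
r4 m[φ5→X6] = [6, 9]
r4 m[φ6→X1] = [6, 4]
r4 m[φ6→X7] = [11, 9]
r4 m[φ7→X0] = [9, 14]
r4 m[φ7→X1] = [10, 6]
r4 m[X0→φ0] = [15, 14]
r4 m[X0→φ5] = [25, 26]
r4 m[X0→φ7] = [22, 12]
r4 m[X6→φ3] = [6, 9]
r4 m[X6→φ5] = [13, 7]
r4 m[X1→φ4] = [16, 10]
r4 m[X1→φ6] = [22, 23]
r4 m[X1→φ7] = [18, 21]
r4 m[X7→φ1] = [11, 9]
r4 m[X7→φ6] = [12, 18]
r4 m[X15→φ2] = [0, 5]
r4 m[X15→φ3] = [14, 12]
r4 m[X13→φ0] = [21, 24]
r4 m[X13→φ1] = [28, 22]
r4 m[X13→φ2] = [25, 23]
r4 m[X13→φ4] = [22, 21]
r5 m[φ0→X0] = [24, 24]
r5 m[φ0→X13] = [17, 15]
r5 m[φ1→X7] = [30, 30]
r5 m[φ1→X13] = [13, 17]
r5 m[φ2→X15] = [30, 30]
r5 m[φ2→X13] = [7, 7]
r5 m[φ3→X6] = [20, 14]
r5 m[φ3→X15] = [9, 14]
r5 m[φ4→X1] = [24, 27]
r5 m[φ4→X13] = [17, 16]
r5 m[φ5→X0] = [13, 7]
r5 m[φ5→X6] = [28, 26]
r5 m[φ6→X1] = [16, 14]
r5 m[φ6→X7] = [25, 23]
r5 m[φ7→X0] = [24, 27]
r5 m[φ7→X1] = [21, 20]
r5 m[X0→φ0] = [15, 14]
r5 m[X0→φ5] = [25, 26]
r5 m[X0→φ7] = [22, 12]
r5 m[X6→φ3] = [6, 9]
r5 m[X6→φ5] = [13, 7]
r5 m[X1→φ4] = [16, 10]
r5 m[X1→φ6] = [22, 23]
r5 m[X1→φ7] = [18, 21]
r5 m[X7→φ1] = [11, 9]
r5 m[X7→φ6] = [12, 18]
r5 m[X15→φ2] = [0, 5]
r5 m[X15→φ3] = [14, 12]
r5 m[X13→φ0] = [21, 24]
r5 m[X13→φ1] = [28, 22]
r5 m[X13→φ2] = [25, 23]
r5 m[X13→φ4] = [22, 21]
r6 m[φ0→X0] = [24, 24]
r6 m[φ0→X13] = [17, 15]
r6 m[φ1→X7] = [30, 30]
r6 m[φ1→X13] = [13, 17]
r6 m[φ2→X15] = [30, 30]
r6 m[φ2→X13] = [7, 7]
r6 m[φ3→X6] = [20, 14]
r6 m[φ3→X15] = [9, 14]
r6 m[φ4→X1] = [24, 27]
r6 m[φ4→X13] = [17, 16]
r6 m[φ5→X0] = [13, 7]
r6 m[φ5→X6] = [28, 26]
r6 m[φ6→X1] = [16, 14]
r6 m[φ6→X7] = [25, 23]
r6 m[φ7→X0] = [24, 27]
r6 m[φ7→X1] = [21, 20]
r6 m[X0→φ0] = [37, 34]
r6 m[X0→φ5] = [48, 51]
r6 m[X0→φ7] = [37, 31]
r6 m[X6→φ3] = [28, 26]
r6 m[X6→φ5] = [20, 14]
r6 m[X1→φ4] = [37, 34]
r6 m[X1→φ6] = [45, 47]
r6 m[X1→φ7] = [40, 41]
r6 m[X7→φ1] = [25, 23]
r6 m[X7→φ6] = [30, 30]
r6 m[X15→φ2] = [9, 14]
r6 m[X15→φ3] = [30, 30]
r6 m[X13→φ0] = [37, 40]
r6 m[X13→φ1] = [41, 38]
r6 m[X13→φ2] = [47, 48]
r6 m[X13→φ4] = [37, 39]
r7 m[φ0→X0] = [40, 40]
r7 m[φ0→X13] = [37, 37]
r7 m[φ1→X7] = [43, 46]
r7 m[φ1→X13] = [27, 31]
r7 m[φ2→X15] = [54, 52]
r7 m[φ2→X13] = [16, 16]
r7 m[φ3→X6] = [37, 30]
r7 m[φ3→X15] = [26, 31]
r7 m[φ4→X1] = [39, 44]
r7 m[φ4→X13] = [39, 40]
r7 m[φ5→X0] = [20, 14]
r7 m[φ5→X6] = [51, 51]
r7 m[φ6→X1] = [34, 30]
r7 m[φ6→X7] = [49, 47]
r7 m[φ7→X0] = [44, 49]
r7 m[φ7→X1] = [40, 39]
r7 m[X0→φ0] = [37, 34]
r7 m[X0→φ5] = [48, 51]
r7 m[X0→φ7] = [37, 31]
r7 m[X6→φ3] = [28, 26]
r7 m[X6→φ5] = [20, 14]
r7 m[X1→φ4] = [37, 34]
r7 m[X1→φ6] = [45, 47]
r7 m[X1→φ7] = [40, 41]
r7 m[X7→φ1] = [25, 23]
r7 m[X7→φ6] = [30, 30]
r7 m[X15→φ2] = [9, 14]
r7 m[X15→φ3] = [30, 30]
r7 m[X13→φ0] = [37, 40]
r7 m[X13→φ1] = [41, 38]
r7 m[X13→φ2] = [47, 48]
r7 m[X13→φ4] = [37, 39]
r8 m[φ0→X0] = [40, 40]
r8 m[φ0→X13] = [37, 37]
r8 m[φ1→X7] = [43, 46]
r8 m[φ1→X13] = [27, 31]
r8 m[φ2→X15] = [54, 52]
r8 m[φ2→X13] = [16, 16]
r8 m[φ3→X6] = [37, 30]
r8 m[φ3→X15] = [26, 31]
r8 m[φ4→X1] = [39, 44]
r8 m[φ4→X13] = [39, 40]
r8 m[φ5→X0] = [20, 14]
r8 m[φ5→X6] = [51, 51]
r8 m[φ6→X1] = [34, 30]
r8 m[φ6→X7] = [49, 47]
r8 m[φ7→X0] = [44, 49]
r8 m[φ7→X1] = [40, 39]
r8 m[X0→φ0] = [64, 63]
r8 m[X0→φ5] = [84, 89]
r8 m[X0→φ7] = [60, 54]
r8 m[X6→φ3] = [51, 51]
r8 m[X6→φ5] = [37, 30]
r8 m[X1→φ4] = [74, 69]
r8 m[X1→φ6] = [79, 83]
r8 m[X1→φ7] = [73, 74]
r8 m[X7→φ1] = [49, 47]
r8 m[X7→φ6] = [43, 46]
r8 m[X15→φ2] = [26, 31]
r8 m[X15→φ3] = [54, 52]
r8 m[X13→φ0] = [82, 87]
r8 m[X13→φ1] = [92, 93]
r8 m[X13→φ2] = [103, 108]
r8 m[X13→φ4] = [80, 84]
r9 m[φ0→X0] = [87, 85]
r9 m[φ0→X13] = [66, 64]
r9 m[φ1→X7] = [94, 100]
r9 m[φ1→X13] = [51, 55]
r9 m[φ2→X15] = [110, 108]
r9 m[φ2→X13] = [33, 33]
r9 m[φ3→X6] = [60, 54]
r9 m[φ3→X15] = [51, 56]
r9 m[φ4→X1] = [82, 87]
r9 m[φ4→X13] = [76, 75]
r9 m[φ5→X0] = [36, 30]
r9 m[φ5→X6] = [87, 89]
r9 m[φ6→X1] = [47, 45]
r9 m[φ6→X7] = [83, 83]
r9 m[φ7→X0] = [77, 82]
r9 m[φ7→X1] = [63, 62]
r9 m[X0→φ0] = [64, 63]
r9 m[X0→φ5] = [84, 89]
r9 m[X0→φ7] = [60, 54]
r9 m[X6→φ3] = [51, 51]
r9 m[X6→φ5] = [37, 30]
r9 m[X1→φ4] = [74, 69]
r9 m[X1→φ6] = [79, 83]
r9 m[X1→φ7] = [73, 74]
r9 m[X7→φ1] = [49, 47]
r9 m[X7→φ6] = [43, 46]
r9 m[X15→φ2] = [26, 31]
r9 m[X15→φ3] = [54, 52]
r9 m[X13→φ0] = [82, 87]
r9 m[X13→φ1] = [92, 93]
r9 m[X13→φ2] = [103, 108]
r9 m[X13→φ4] = [80, 84]
no fixed point within 9 rounds

NOT CONVERGED within 9 rounds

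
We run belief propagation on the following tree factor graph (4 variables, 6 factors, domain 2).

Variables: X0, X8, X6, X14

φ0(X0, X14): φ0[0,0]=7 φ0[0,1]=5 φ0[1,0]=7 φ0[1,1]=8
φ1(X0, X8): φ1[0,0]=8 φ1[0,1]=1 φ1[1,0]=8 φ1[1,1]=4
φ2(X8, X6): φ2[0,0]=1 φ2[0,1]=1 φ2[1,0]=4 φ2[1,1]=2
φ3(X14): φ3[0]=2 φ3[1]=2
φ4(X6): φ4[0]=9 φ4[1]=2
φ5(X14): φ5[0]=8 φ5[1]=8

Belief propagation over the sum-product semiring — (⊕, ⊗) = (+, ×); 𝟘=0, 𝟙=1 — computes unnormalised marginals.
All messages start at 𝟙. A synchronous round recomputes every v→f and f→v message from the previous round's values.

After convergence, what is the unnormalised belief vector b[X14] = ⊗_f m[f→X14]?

b[X14] = [42112, 41984]

init: all messages = 𝟙 over 2 values
r1 m[φ0→X0] = [12, 15]
r1 m[φ0→X14] = [14, 13]
r1 m[φ1→X0] = [9, 12]
r1 m[φ1→X8] = [16, 5]
r1 m[φ2→X8] = [2, 6]
r1 m[φ2→X6] = [5, 3]
r1 m[φ3→X14] = [2, 2]
r1 m[φ4→X6] = [9, 2]
r1 m[φ5→X14] = [8, 8]
r1 m[X0→φ0] = [1, 1]
r1 m[X0→φ1] = [1, 1]
r1 m[X8→φ1] = [1, 1]
r1 m[X8→φ2] = [1, 1]
r1 m[X6→φ2] = [1, 1]
r1 m[X6→φ4] = [1, 1]
r1 m[X14→φ0] = [1, 1]
r1 m[X14→φ3] = [1, 1]
r1 m[X14→φ5] = [1, 1]
r2 m[φ0→X0] = [12, 15]
r2 m[φ0→X14] = [14, 13]
r2 m[φ1→X0] = [9, 12]
r2 m[φ1→X8] = [16, 5]
r2 m[φ2→X8] = [2, 6]
r2 m[φ2→X6] = [5, 3]
r2 m[φ3→X14] = [2, 2]
r2 m[φ4→X6] = [9, 2]
r2 m[φ5→X14] = [8, 8]
r2 m[X0→φ0] = [9, 12]
r2 m[X0→φ1] = [12, 15]
r2 m[X8→φ1] = [2, 6]
r2 m[X8→φ2] = [16, 5]
r2 m[X6→φ2] = [9, 2]
r2 m[X6→φ4] = [5, 3]
r2 m[X14→φ0] = [16, 16]
r2 m[X14→φ3] = [112, 104]
r2 m[X14→φ5] = [28, 26]
r3 m[φ0→X0] = [192, 240]
r3 m[φ0→X14] = [147, 141]
r3 m[φ1→X0] = [22, 40]
r3 m[φ1→X8] = [216, 72]
r3 m[φ2→X8] = [11, 40]
r3 m[φ2→X6] = [36, 26]
r3 m[φ3→X14] = [2, 2]
r3 m[φ4→X6] = [9, 2]
r3 m[φ5→X14] = [8, 8]
r3 m[X0→φ0] = [9, 12]
r3 m[X0→φ1] = [12, 15]
r3 m[X8→φ1] = [2, 6]
r3 m[X8→φ2] = [16, 5]
r3 m[X6→φ2] = [9, 2]
r3 m[X6→φ4] = [5, 3]
r3 m[X14→φ0] = [16, 16]
r3 m[X14→φ3] = [112, 104]
r3 m[X14→φ5] = [28, 26]
r4 m[φ0→X0] = [192, 240]
r4 m[φ0→X14] = [147, 141]
r4 m[φ1→X0] = [22, 40]
r4 m[φ1→X8] = [216, 72]
r4 m[φ2→X8] = [11, 40]
r4 m[φ2→X6] = [36, 26]
r4 m[φ3→X14] = [2, 2]
r4 m[φ4→X6] = [9, 2]
r4 m[φ5→X14] = [8, 8]
r4 m[X0→φ0] = [22, 40]
r4 m[X0→φ1] = [192, 240]
r4 m[X8→φ1] = [11, 40]
r4 m[X8→φ2] = [216, 72]
r4 m[X6→φ2] = [9, 2]
r4 m[X6→φ4] = [36, 26]
r4 m[X14→φ0] = [16, 16]
r4 m[X14→φ3] = [1176, 1128]
r4 m[X14→φ5] = [294, 282]
r5 m[φ0→X0] = [192, 240]
r5 m[φ0→X14] = [434, 430]
r5 m[φ1→X0] = [128, 248]
r5 m[φ1→X8] = [3456, 1152]
r5 m[φ2→X8] = [11, 40]
r5 m[φ2→X6] = [504, 360]
r5 m[φ3→X14] = [2, 2]
r5 m[φ4→X6] = [9, 2]
r5 m[φ5→X14] = [8, 8]
r5 m[X0→φ0] = [22, 40]
r5 m[X0→φ1] = [192, 240]
r5 m[X8→φ1] = [11, 40]
r5 m[X8→φ2] = [216, 72]
r5 m[X6→φ2] = [9, 2]
r5 m[X6→φ4] = [36, 26]
r5 m[X14→φ0] = [16, 16]
r5 m[X14→φ3] = [1176, 1128]
r5 m[X14→φ5] = [294, 282]
r6 m[φ0→X0] = [192, 240]
r6 m[φ0→X14] = [434, 430]
r6 m[φ1→X0] = [128, 248]
r6 m[φ1→X8] = [3456, 1152]
r6 m[φ2→X8] = [11, 40]
r6 m[φ2→X6] = [504, 360]
r6 m[φ3→X14] = [2, 2]
r6 m[φ4→X6] = [9, 2]
r6 m[φ5→X14] = [8, 8]
r6 m[X0→φ0] = [128, 248]
r6 m[X0→φ1] = [192, 240]
r6 m[X8→φ1] = [11, 40]
r6 m[X8→φ2] = [3456, 1152]
r6 m[X6→φ2] = [9, 2]
r6 m[X6→φ4] = [504, 360]
r6 m[X14→φ0] = [16, 16]
r6 m[X14→φ3] = [3472, 3440]
r6 m[X14→φ5] = [868, 860]
r7 m[φ0→X0] = [192, 240]
r7 m[φ0→X14] = [2632, 2624]
r7 m[φ1→X0] = [128, 248]
r7 m[φ1→X8] = [3456, 1152]
r7 m[φ2→X8] = [11, 40]
r7 m[φ2→X6] = [8064, 5760]
r7 m[φ3→X14] = [2, 2]
r7 m[φ4→X6] = [9, 2]
r7 m[φ5→X14] = [8, 8]
r7 m[X0→φ0] = [128, 248]
r7 m[X0→φ1] = [192, 240]
r7 m[X8→φ1] = [11, 40]
r7 m[X8→φ2] = [3456, 1152]
r7 m[X6→φ2] = [9, 2]
r7 m[X6→φ4] = [504, 360]
r7 m[X14→φ0] = [16, 16]
r7 m[X14→φ3] = [3472, 3440]
r7 m[X14→φ5] = [868, 860]
r8 m[φ0→X0] = [192, 240]
r8 m[φ0→X14] = [2632, 2624]
r8 m[φ1→X0] = [128, 248]
r8 m[φ1→X8] = [3456, 1152]
r8 m[φ2→X8] = [11, 40]
r8 m[φ2→X6] = [8064, 5760]
r8 m[φ3→X14] = [2, 2]
r8 m[φ4→X6] = [9, 2]
r8 m[φ5→X14] = [8, 8]
r8 m[X0→φ0] = [128, 248]
r8 m[X0→φ1] = [192, 240]
r8 m[X8→φ1] = [11, 40]
r8 m[X8→φ2] = [3456, 1152]
r8 m[X6→φ2] = [9, 2]
r8 m[X6→φ4] = [8064, 5760]
r8 m[X14→φ0] = [16, 16]
r8 m[X14→φ3] = [21056, 20992]
r8 m[X14→φ5] = [5264, 5248]
r9 m[φ0→X0] = [192, 240]
r9 m[φ0→X14] = [2632, 2624]
r9 m[φ1→X0] = [128, 248]
r9 m[φ1→X8] = [3456, 1152]
r9 m[φ2→X8] = [11, 40]
r9 m[φ2→X6] = [8064, 5760]
r9 m[φ3→X14] = [2, 2]
r9 m[φ4→X6] = [9, 2]
r9 m[φ5→X14] = [8, 8]
r9 m[X0→φ0] = [128, 248]
r9 m[X0→φ1] = [192, 240]
r9 m[X8→φ1] = [11, 40]
r9 m[X8→φ2] = [3456, 1152]
r9 m[X6→φ2] = [9, 2]
r9 m[X6→φ4] = [8064, 5760]
r9 m[X14→φ0] = [16, 16]
r9 m[X14→φ3] = [21056, 20992]
r9 m[X14→φ5] = [5264, 5248]
fixed point reached at round 9
b[X14] = ⊗ incoming = [42112, 41984]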